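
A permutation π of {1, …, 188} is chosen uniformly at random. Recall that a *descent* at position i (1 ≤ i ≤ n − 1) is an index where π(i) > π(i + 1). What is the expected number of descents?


Write X = Σ X_I over i = 1, …, 187, with X_I the indicator of one descent.
There are 187 indicators.
For each fixed i, the pair (π(i), π(i+1)) is a uniformly random ordered pair of distinct values from {1, …, 188}; by symmetry P[π(i) > π(i+1)] = 1/2.
By linearity: E[X] = 187 · (1/2) = (188 − 1) · (1/2) = 187/2 ≈ 93.50000.

E[X] = 187/2 = 93.50000.


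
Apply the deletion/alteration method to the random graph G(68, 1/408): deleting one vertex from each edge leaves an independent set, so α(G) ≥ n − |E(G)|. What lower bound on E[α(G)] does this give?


E[|E(G)|] = C(68, 2)·p = 2278 · (1/408) = 67/12.
E[α(G)] ≥ n − E[|E(G)|] = 68 − 67/12 = 749/12.
Numerically: ≈ 62.4167.
(This is only a lower bound; the true E[α(G)] may be larger.)

E[α(G)] ≥ 749/12 ≈ 62.4167.


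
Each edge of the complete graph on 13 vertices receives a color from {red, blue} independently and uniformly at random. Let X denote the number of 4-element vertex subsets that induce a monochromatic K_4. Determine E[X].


Let X = Σ_S X_S over the C(13, 4) = 715 subsets S of size 4, where X_S = 1 if the K_4 on S is monochromatic.
For a fixed S, the K_4 on S has C(4, 2) = 6 edges. P[all 6 edges red] = (1/2)^6, and likewise for blue, so P[monochromatic] = 2·(1/2)^6 = 2^{1 − 6} = 1/32.
By linearity: E[X] = C(13, 4) · 2^{1 − 6} = 715 · 1/32 = 715/32.
Numerically: E[X] ≈ 22.344.

E[X] = C(13,4)·2^(1−C(4,2)) = 715/32 ≈ 22.344.


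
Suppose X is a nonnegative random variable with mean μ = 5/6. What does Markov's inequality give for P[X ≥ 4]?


μ = E[X] = 5/6, a = 4.
Markov: P[X ≥ 4] ≤ μ/a = (5/6)/4 = 5/24.
Numerically: ≈ 0.208333.
(Since a = 4 > μ = 0.833333, the bound 5/24 is < 1 and informative.)

P[X ≥ 4] ≤ 5/24 ≈ 0.208333.


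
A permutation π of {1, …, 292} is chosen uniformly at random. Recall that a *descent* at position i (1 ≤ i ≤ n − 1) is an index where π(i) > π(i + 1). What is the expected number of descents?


Write X = Σ X_I over i = 1, …, 291, with X_I the indicator of one descent.
There are 291 indicators.
For each fixed i, the pair (π(i), π(i+1)) is a uniformly random ordered pair of distinct values from {1, …, 292}; by symmetry P[π(i) > π(i+1)] = 1/2.
By linearity: E[X] = 291 · (1/2) = (292 − 1) · (1/2) = 291/2 ≈ 145.5000.

E[X] = 291/2 = 145.5000.


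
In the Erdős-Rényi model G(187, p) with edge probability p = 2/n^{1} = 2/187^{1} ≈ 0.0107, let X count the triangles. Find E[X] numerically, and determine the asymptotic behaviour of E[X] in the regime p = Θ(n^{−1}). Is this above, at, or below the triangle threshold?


Number of potential triangles: C(187, 3) = 1072445.
Each occurs with probability p³ ≈ (0.0107)³ ≈ 1.223391e-06.
By linearity: E[X] = C(187, 3)·p³ ≈ 1072445 · 1.223391e-06 ≈ 1.3120.
Here α = 1, so p = 2/n is exactly at the triangle threshold p ~ 1/n. Asymptotically E[X] → c³/6 = 2³/6 = 4/3 ≈ 1.3333, a bounded constant. In this regime the triangle count is asymptotically Poisson(c³/6).

E[X] ≈ 1.3120; in regime p = Θ(1/n^{1}) E[X] stays bounded (at the triangle threshold p ~ 1/n).


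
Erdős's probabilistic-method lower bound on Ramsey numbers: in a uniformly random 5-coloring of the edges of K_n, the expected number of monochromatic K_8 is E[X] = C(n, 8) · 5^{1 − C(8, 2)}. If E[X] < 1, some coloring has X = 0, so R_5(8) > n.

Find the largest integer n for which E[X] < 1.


We need C(n, 8) · 5^{1 − 28} < 1, i.e. C(n, 8) < 5^{28 − 1} = 7450580596923828125.
Check values of n near the boundary:
  n = 859: C(859, 8) = 7115855595170747139; 7115855595170747139 < 7450580596923828125? YES
  n = 860: C(860, 8) = 7182671140665308145; 7182671140665308145 < 7450580596923828125? YES
  n = 861: C(861, 8) = 7250034996615275865; 7250034996615275865 < 7450580596923828125? YES
  n = 862: C(862, 8) = 7317951015318931845; 7317951015318931845 < 7450580596923828125? YES
  n = 863: C(863, 8) = 7386423071602617757; 7386423071602617757 < 7450580596923828125? YES
  n = 864: C(864, 8) = 7455455062926006708; 7455455062926006708 < 7450580596923828125? NO
The largest n with C(n, 8) < 7450580596923828125 is n = 863 (where E[X] = 7386423071602617757/7450580596923828125 ≈ 0.9914). Hence R_5(8) > 863, i.e. R_5(8) ≥ 864.

Largest n = 863; hence R_5(8) > 863.


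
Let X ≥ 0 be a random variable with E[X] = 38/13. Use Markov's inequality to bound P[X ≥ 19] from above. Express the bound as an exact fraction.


μ = E[X] = 38/13, a = 19.
Markov: P[X ≥ 19] ≤ μ/a = (38/13)/19 = 2/13.
Numerically: ≈ 0.153846.
(Since a = 19 > μ = 2.923077, the bound 2/13 is < 1 and informative.)

P[X ≥ 19] ≤ 2/13 ≈ 0.153846.


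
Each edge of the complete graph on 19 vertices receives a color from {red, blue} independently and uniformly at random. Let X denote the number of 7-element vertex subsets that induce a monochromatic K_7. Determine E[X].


Let X = Σ_S X_S over the C(19, 7) = 50388 subsets S of size 7, where X_S = 1 if the K_7 on S is monochromatic.
For a fixed S, the K_7 on S has C(7, 2) = 21 edges. P[all 21 edges red] = (1/2)^21, and likewise for blue, so P[monochromatic] = 2·(1/2)^21 = 2^{1 − 21} = 1/1048576.
Summing: E[X] = C(19, 7) · 2^{1 − 21} = 50388 · 1/1048576 = 12597/262144.
Numerically: E[X] ≈ 0.048054.

E[X] = C(19,7)·2^(1−C(7,2)) = 12597/262144 ≈ 0.048054.


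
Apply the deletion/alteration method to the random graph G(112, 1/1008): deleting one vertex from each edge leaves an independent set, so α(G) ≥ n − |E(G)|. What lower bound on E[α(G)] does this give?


E[|E(G)|] = C(112, 2)·p = 6216 · (1/1008) = 37/6.
E[α(G)] ≥ n − E[|E(G)|] = 112 − 37/6 = 635/6.
Numerically: ≈ 105.83333.
(This is only a lower bound; the true E[α(G)] may be larger.)

E[α(G)] ≥ 635/6 ≈ 105.83333.


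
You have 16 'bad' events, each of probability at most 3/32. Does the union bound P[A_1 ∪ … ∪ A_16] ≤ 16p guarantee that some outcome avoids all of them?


Union bound: P[∪_{i=1}^{16} A_i] ≤ Σ_i P[A_i] ≤ 16·p = 16·(3/32) = 3/2.
Numerically: 3/2 ≈ 1.5000000.
Is 3/2 < 1? NO.
Since the bound 3/2 is ≥ 1, the union bound is uninformative here; it does NOT by itself certify existence.

16·p = 3/2 ≈ 1.5000000; existence NOT certified by the union bound.


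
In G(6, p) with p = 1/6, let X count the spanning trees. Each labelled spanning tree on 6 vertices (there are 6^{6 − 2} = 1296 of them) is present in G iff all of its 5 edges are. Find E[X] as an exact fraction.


K_6 has 6^{6 − 2} = 1296 labelled spanning trees.
For each such spanning tree H, let X_H = 1 if all 5 edges of H are present in G. Then P[X_H = 1] = p^{5} = (1/6)^{5} = 1/7776.
Summing the indicators: E[X] = Σ_H E[X_H] = 1296 · p^{5} = 1296 · 1/7776 = 1/6.
Numerically: E[X] ≈ 0.166667.

E[X] = 1296 · (1/6)^{5} = 1/6 ≈ 0.166667.


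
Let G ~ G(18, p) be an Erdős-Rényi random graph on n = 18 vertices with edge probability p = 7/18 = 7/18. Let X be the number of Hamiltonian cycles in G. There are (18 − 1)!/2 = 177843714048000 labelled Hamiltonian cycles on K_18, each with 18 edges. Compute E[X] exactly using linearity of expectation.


K_18 has (18 − 1)!/2 = 177843714048000 labelled Hamiltonian cycles.
For each such Hamiltonian cycle H, let X_H = 1 if all 18 edges of H are present in G. Then P[X_H = 1] = p^{18} = (7/18)^{18} = 1628413597910449/39346408075296537575424.
By linearity: E[X] = Σ_H E[X_H] = 177843714048000 · p^{18} = 177843714048000 · 1628413597910449/39346408075296537575424 = 24246874921186846803875/3294258113514384.
Numerically: E[X] ≈ 7.36034e+06.

E[X] = 177843714048000 · (7/18)^{18} = 24246874921186846803875/3294258113514384 ≈ 7.36034e+06.


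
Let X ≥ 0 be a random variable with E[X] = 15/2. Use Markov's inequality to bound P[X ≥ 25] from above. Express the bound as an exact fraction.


μ = E[X] = 15/2, a = 25.
Markov: P[X ≥ 25] ≤ μ/a = (15/2)/25 = 3/10.
Numerically: ≈ 0.300000.
(Since a = 25 > μ = 7.500000, the bound 3/10 is < 1 and informative.)

P[X ≥ 25] ≤ 3/10 ≈ 0.300000.


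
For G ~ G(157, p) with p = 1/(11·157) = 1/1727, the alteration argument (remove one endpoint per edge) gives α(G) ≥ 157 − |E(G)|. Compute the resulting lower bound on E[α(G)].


E[|E(G)|] = C(157, 2)·p = 12246 · (1/1727) = 78/11.
E[α(G)] ≥ n − E[|E(G)|] = 157 − 78/11 = 1649/11.
Numerically: ≈ 149.90909.
(This is only a lower bound; the true E[α(G)] may be larger.)

E[α(G)] ≥ 1649/11 ≈ 149.90909.


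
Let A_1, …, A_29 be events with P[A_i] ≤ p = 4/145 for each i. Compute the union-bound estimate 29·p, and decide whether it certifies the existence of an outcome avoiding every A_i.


Union bound: P[∪_{i=1}^{29} A_i] ≤ Σ_i P[A_i] ≤ 29·p = 29·(4/145) = 4/5.
Numerically: 4/5 ≈ 0.800000.
Is 4/5 < 1? YES.
Since P[∪ A_i] ≤ 4/5 < 1, the complement has P[∩ A_i^c] ≥ 1 − 4/5 = 1/5 > 0, so some outcome avoids every A_i.

29·p = 4/5 ≈ 0.800000; existence CERTIFIED by the union bound.


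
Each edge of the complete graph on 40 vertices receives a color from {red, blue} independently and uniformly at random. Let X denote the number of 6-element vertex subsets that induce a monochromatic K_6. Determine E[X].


Let X = Σ_S X_S over the C(40, 6) = 3838380 subsets S of size 6, where X_S = 1 if the K_6 on S is monochromatic.
For a fixed S, the K_6 on S has C(6, 2) = 15 edges. P[all 15 edges red] = (1/2)^15, and likewise for blue, so P[monochromatic] = 2·(1/2)^15 = 2^{1 − 15} = 1/16384.
By linearity: E[X] = C(40, 6) · 2^{1 − 15} = 3838380 · 1/16384 = 959595/4096.
Numerically: E[X] ≈ 234.2761.

E[X] = C(40,6)·2^(1−C(6,2)) = 959595/4096 ≈ 234.2761.


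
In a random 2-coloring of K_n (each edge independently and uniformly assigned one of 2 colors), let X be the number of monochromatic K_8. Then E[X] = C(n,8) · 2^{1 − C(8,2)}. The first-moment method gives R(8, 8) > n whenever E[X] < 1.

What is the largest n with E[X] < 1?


We need C(n, 8) · 2^{1 − 28} < 1, i.e. C(n, 8) < 2^{28 − 1} = 134217728.
Check values of n near the boundary:
  n = 38: C(38, 8) = 48903492; 48903492 < 134217728? YES
  n = 39: C(39, 8) = 61523748; 61523748 < 134217728? YES
  n = 40: C(40, 8) = 76904685; 76904685 < 134217728? YES
  n = 41: C(41, 8) = 95548245; 95548245 < 134217728? YES
  n = 42: C(42, 8) = 118030185; 118030185 < 134217728? YES
  n = 43: C(43, 8) = 145008513; 145008513 < 134217728? NO
The largest n with C(n, 8) < 134217728 is n = 42 (where E[X] = 118030185/134217728 ≈ 0.8794). Hence R(8, 8) > 42, i.e. R(8, 8) ≥ 43.

Largest n = 42; hence R(8, 8) > 42.


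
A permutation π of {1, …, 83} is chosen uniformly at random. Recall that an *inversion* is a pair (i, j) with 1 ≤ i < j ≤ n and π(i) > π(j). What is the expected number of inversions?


Write X = Σ X_I over the C(83, 2) = 3403 pairs i < j, with X_I the indicator of one inversion.
There are 3403 indicators.
For each fixed pair i < j, the values π(i) and π(j) are two distinct elements of {1, …, 83} in uniformly random order; by symmetry P[π(i) > π(j)] = 1/2.
By linearity: E[X] = 3403 · (1/2) = C(83, 2) · (1/2) = 3403/2 = 3403/2 ≈ 1701.5000.

E[X] = 3403/2 = 1701.5000.


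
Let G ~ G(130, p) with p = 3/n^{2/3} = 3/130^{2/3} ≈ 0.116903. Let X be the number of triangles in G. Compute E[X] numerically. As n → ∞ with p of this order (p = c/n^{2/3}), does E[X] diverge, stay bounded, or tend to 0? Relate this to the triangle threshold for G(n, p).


Number of potential triangles: C(130, 3) = 357760.
Each occurs with probability p³ ≈ (0.116903)³ ≈ 1.59763314e-03.
By linearity: E[X] = C(130, 3)·p³ ≈ 357760 · 1.59763314e-03 ≈ 571.569231.
Since α = 2/3 < 1, p = c/n^{2/3} ≫ 1/n is above the triangle threshold p ~ 1/n. Asymptotically E[X] ~ (c³/6)·n^{3(1−α)} = (3³/6)·n^{1} → ∞; triangles are abundant w.h.p.

E[X] ≈ 571.569231; in regime p = Θ(1/n^{2/3}) E[X] diverges (above the triangle threshold p ~ 1/n).


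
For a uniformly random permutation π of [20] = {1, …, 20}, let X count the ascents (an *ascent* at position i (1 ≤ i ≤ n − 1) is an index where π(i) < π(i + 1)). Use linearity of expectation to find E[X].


Write X = Σ X_I over i = 1, …, 19, with X_I the indicator of one ascent.
There are 19 indicators.
For each fixed i, the pair (π(i), π(i+1)) is a uniformly random ordered pair of distinct values from {1, …, 20}; by symmetry P[π(i) < π(i+1)] = 1/2.
By linearity: E[X] = 19 · (1/2) = (20 − 1) · (1/2) = 19/2 ≈ 9.5000.

E[X] = 19/2 = 9.5000.


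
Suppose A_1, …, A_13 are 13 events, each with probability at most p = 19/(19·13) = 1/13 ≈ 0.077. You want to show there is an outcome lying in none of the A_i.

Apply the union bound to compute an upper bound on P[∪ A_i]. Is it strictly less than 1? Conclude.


Union bound: P[∪_{i=1}^{13} A_i] ≤ Σ_i P[A_i] ≤ 13·p = 13·(1/13) = 1.
Numerically: 1 ≈ 1.000.
Is 1 < 1? NO.
Since the bound 1 is ≥ 1, the union bound is uninformative here; it does NOT by itself certify existence.

13·p = 1 ≈ 1.000; existence NOT certified by the union bound.


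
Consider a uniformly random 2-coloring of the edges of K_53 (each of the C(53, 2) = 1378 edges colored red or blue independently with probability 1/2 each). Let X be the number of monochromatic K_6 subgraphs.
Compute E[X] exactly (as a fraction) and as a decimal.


Let X = Σ_S X_S over the C(53, 6) = 22957480 subsets S of size 6, where X_S = 1 if the K_6 on S is monochromatic.
For a fixed S, the K_6 on S has C(6, 2) = 15 edges. P[all 15 edges red] = (1/2)^15, and likewise for blue, so P[monochromatic] = 2·(1/2)^15 = 2^{1 − 15} = 1/16384.
By linearity: E[X] = C(53, 6) · 2^{1 − 15} = 22957480 · 1/16384 = 2869685/2048.
Numerically: E[X] ≈ 1401.213.

E[X] = C(53,6)·2^(1−C(6,2)) = 2869685/2048 ≈ 1401.213.


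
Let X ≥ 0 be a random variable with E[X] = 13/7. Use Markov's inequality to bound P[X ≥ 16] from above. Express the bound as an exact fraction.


μ = E[X] = 13/7, a = 16.
Markov: P[X ≥ 16] ≤ μ/a = (13/7)/16 = 13/112.
Numerically: ≈ 0.11607.
(Since a = 16 > μ = 1.85714, the bound 13/112 is < 1 and informative.)

P[X ≥ 16] ≤ 13/112 ≈ 0.11607.


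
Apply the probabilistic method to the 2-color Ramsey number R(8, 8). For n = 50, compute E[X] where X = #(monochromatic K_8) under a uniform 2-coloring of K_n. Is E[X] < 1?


E[X] = C(50, 8) · 2^{1 − 28} = 536878650 · 2^{−27} = 536878650/134217728.
As a reduced fraction: E[X] = 268439325/67108864 ≈ 4.000.
Is E[X] < 1? NO.
Since E[X] ≥ 1, the first-moment bound is inconclusive at n = 50; it does NOT by itself certify R(8, 8) > 50.

E[X] = 268439325/67108864 ≈ 4.000; E[X] ≥ 1; first-moment method inconclusive here.


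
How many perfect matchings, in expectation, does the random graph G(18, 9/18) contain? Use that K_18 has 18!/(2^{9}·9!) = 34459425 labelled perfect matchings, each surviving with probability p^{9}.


K_18 has 18!/(2^{9}·9!) = 34459425 labelled perfect matchings.
For each such perfect matching H, let X_H = 1 if all 9 edges of H are present in G. Then P[X_H = 1] = p^{9} = (1/2)^{9} = 1/512.
By linearity of expectation: E[X] = Σ_H E[X_H] = 34459425 · p^{9} = 34459425 · 1/512 = 34459425/512.
Numerically: E[X] ≈ 6.73e+04.

E[X] = 34459425 · (1/2)^{9} = 34459425/512 ≈ 6.73e+04.


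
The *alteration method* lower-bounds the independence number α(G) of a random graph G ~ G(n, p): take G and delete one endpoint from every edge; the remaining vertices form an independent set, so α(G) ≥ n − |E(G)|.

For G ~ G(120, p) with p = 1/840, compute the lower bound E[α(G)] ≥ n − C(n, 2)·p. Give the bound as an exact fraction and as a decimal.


E[|E(G)|] = C(120, 2)·p = 7140 · (1/840) = 17/2.
E[α(G)] ≥ n − E[|E(G)|] = 120 − 17/2 = 223/2.
Numerically: ≈ 111.500.
(This is only a lower bound; the true E[α(G)] may be larger.)

E[α(G)] ≥ 223/2 ≈ 111.500.


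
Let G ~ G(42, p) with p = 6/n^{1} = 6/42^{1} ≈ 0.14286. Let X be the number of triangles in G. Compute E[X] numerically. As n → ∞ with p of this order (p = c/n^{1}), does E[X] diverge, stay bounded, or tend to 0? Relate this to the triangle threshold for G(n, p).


Number of potential triangles: C(42, 3) = 11480.
Each occurs with probability p³ ≈ (0.14286)³ ≈ 2.9154519e-03.
By linearity: E[X] = C(42, 3)·p³ ≈ 11480 · 2.9154519e-03 ≈ 33.46939.
Here α = 1, so p = 6/n is exactly at the triangle threshold p ~ 1/n. Asymptotically E[X] → c³/6 = 6³/6 = 36 ≈ 36.00000, a bounded constant. In this regime the triangle count is asymptotically Poisson(c³/6).

E[X] ≈ 33.46939; in regime p = Θ(1/n^{1}) E[X] stays bounded (at the triangle threshold p ~ 1/n).


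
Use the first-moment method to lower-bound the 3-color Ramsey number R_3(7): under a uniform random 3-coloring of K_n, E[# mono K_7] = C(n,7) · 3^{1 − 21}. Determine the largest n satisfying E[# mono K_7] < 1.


We need C(n, 7) · 3^{1 − 21} < 1, i.e. C(n, 7) < 3^{21 − 1} = 3486784401.
Check values of n near the boundary:
  n = 78: C(78, 7) = 2641902120; 2641902120 < 3486784401? YES
  n = 79: C(79, 7) = 2898753715; 2898753715 < 3486784401? YES
  n = 80: C(80, 7) = 3176716400; 3176716400 < 3486784401? YES
  n = 81: C(81, 7) = 3477216600; 3477216600 < 3486784401? YES
  n = 82: C(82, 7) = 3801756816; 3801756816 < 3486784401? NO
The largest n with C(n, 7) < 3486784401 is n = 81 (where E[X] = 42928600/43046721 ≈ 0.99726). Hence R_3(7) > 81, i.e. R_3(7) ≥ 82.

Largest n = 81; hence R_3(7) > 81.


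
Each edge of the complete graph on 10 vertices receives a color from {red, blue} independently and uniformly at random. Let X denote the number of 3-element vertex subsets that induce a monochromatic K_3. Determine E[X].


Let X = Σ_S X_S over the C(10, 3) = 120 subsets S of size 3, where X_S = 1 if the K_3 on S is monochromatic.
For a fixed S, the K_3 on S has C(3, 2) = 3 edges. P[all 3 edges red] = (1/2)^3, and likewise for blue, so P[monochromatic] = 2·(1/2)^3 = 2^{1 − 3} = 1/4.
By linearity of expectation: E[X] = C(10, 3) · 2^{1 − 3} = 120 · 1/4 = 30.
Numerically: E[X] ≈ 30.000000.

E[X] = C(10,3)·2^(1−C(3,2)) = 30 ≈ 30.000000.


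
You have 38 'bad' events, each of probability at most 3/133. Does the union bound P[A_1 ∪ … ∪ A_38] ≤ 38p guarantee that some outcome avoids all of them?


Union bound: P[∪_{i=1}^{38} A_i] ≤ Σ_i P[A_i] ≤ 38·p = 38·(3/133) = 6/7.
Numerically: 6/7 ≈ 0.8571.
Is 6/7 < 1? YES.
Since P[∪ A_i] ≤ 6/7 < 1, the complement has P[∩ A_i^c] ≥ 1 − 6/7 = 1/7 > 0, so some outcome avoids every A_i.

38·p = 6/7 ≈ 0.8571; existence CERTIFIED by the union bound.


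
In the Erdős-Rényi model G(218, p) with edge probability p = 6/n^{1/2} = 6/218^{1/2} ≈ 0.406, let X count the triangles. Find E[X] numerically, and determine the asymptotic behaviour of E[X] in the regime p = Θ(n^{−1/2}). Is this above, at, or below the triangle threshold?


Number of potential triangles: C(218, 3) = 1703016.
Each occurs with probability p³ ≈ (0.406)³ ≈ 6.71072e-02.
By linearity: E[X] = C(218, 3)·p³ ≈ 1703016 · 6.71072e-02 ≈ 114284.607.
Since α = 1/2 < 1, p = c/n^{1/2} ≫ 1/n is above the triangle threshold p ~ 1/n. Asymptotically E[X] ~ (c³/6)·n^{3(1−α)} = (6³/6)·n^{1.5} → ∞; triangles are abundant w.h.p.

E[X] ≈ 114284.607; in regime p = Θ(1/n^{1/2}) E[X] diverges (above the triangle threshold p ~ 1/n).


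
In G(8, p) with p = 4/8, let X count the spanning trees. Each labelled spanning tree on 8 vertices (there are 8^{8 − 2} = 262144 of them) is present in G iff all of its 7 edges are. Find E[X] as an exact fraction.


K_8 has 8^{8 − 2} = 262144 labelled spanning trees.
For each such spanning tree H, let X_H = 1 if all 7 edges of H are present in G. Then P[X_H = 1] = p^{7} = (1/2)^{7} = 1/128.
By linearity: E[X] = Σ_H E[X_H] = 262144 · p^{7} = 262144 · 1/128 = 2048.
Numerically: E[X] ≈ 2048.

E[X] = 262144 · (1/2)^{7} = 2048 ≈ 2048.


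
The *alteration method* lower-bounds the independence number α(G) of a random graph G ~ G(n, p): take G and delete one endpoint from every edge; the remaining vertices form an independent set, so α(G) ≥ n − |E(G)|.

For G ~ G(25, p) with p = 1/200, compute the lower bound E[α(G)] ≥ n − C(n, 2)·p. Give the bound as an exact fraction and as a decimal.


E[|E(G)|] = C(25, 2)·p = 300 · (1/200) = 3/2.
E[α(G)] ≥ n − E[|E(G)|] = 25 − 3/2 = 47/2.
Numerically: ≈ 23.500.
(This is only a lower bound; the true E[α(G)] may be larger.)

E[α(G)] ≥ 47/2 ≈ 23.500.


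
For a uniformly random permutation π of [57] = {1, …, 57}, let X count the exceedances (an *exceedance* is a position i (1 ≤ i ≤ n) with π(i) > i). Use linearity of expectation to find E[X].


Write X = Σ_{i=1}^{57} X_i, where X_i = 1_{π(i) > i}.
For each fixed i, π(i) is uniform over {1, …, 57} (marginal of a uniform permutation), so P[π(i) > i] = (n − i)/n. Summing: Σ_{i=1}^{57} (n − i)/n = (0 + 1 + … + 56)/57 = 57(57 − 1)/(2·57) = (57 − 1)/2.
Hence E[X] = Σ_{i=1}^{57} (57 − i)/57 = 28 ≈ 28.00000.

E[X] = 28 = 28.00000.


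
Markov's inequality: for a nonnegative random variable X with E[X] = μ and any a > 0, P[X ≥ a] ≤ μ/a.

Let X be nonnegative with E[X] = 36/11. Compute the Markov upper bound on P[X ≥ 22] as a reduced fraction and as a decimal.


μ = E[X] = 36/11, a = 22.
Markov: P[X ≥ 22] ≤ μ/a = (36/11)/22 = 18/121.
Numerically: ≈ 0.1488.
(Since a = 22 > μ = 3.2727, the bound 18/121 is < 1 and informative.)

P[X ≥ 22] ≤ 18/121 ≈ 0.1488.


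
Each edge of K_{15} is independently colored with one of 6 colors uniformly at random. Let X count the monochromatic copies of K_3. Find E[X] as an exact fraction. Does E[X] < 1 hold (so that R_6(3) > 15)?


E[X] = C(15, 3) · 6^{1 − 3} = 455 · 6^{−2} = 455/36.
As a reduced fraction: E[X] = 455/36 ≈ 12.63889.
Is E[X] < 1? NO.
Since E[X] ≥ 1, the first-moment bound is inconclusive at n = 15; it does NOT by itself certify R_6(3) > 15.

E[X] = 455/36 ≈ 12.63889; E[X] ≥ 1; first-moment method inconclusive here.


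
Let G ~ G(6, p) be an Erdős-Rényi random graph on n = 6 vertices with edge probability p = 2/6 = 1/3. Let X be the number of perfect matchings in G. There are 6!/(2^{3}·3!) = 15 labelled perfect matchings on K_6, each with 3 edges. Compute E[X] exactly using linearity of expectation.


K_6 has 6!/(2^{3}·3!) = 15 labelled perfect matchings.
For each such perfect matching H, let X_H = 1 if all 3 edges of H are present in G. Then P[X_H = 1] = p^{3} = (1/3)^{3} = 1/27.
Summing the indicators: E[X] = Σ_H E[X_H] = 15 · p^{3} = 15 · 1/27 = 5/9.
Numerically: E[X] ≈ 0.555556.

E[X] = 15 · (1/3)^{3} = 5/9 ≈ 0.555556.


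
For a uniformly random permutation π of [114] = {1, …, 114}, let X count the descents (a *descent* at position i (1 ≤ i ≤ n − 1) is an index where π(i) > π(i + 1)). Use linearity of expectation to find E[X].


Write X = Σ X_I over i = 1, …, 113, with X_I the indicator of one descent.
There are 113 indicators.
For each fixed i, the pair (π(i), π(i+1)) is a uniformly random ordered pair of distinct values from {1, …, 114}; by symmetry P[π(i) > π(i+1)] = 1/2.
By linearity: E[X] = 113 · (1/2) = (114 − 1) · (1/2) = 113/2 ≈ 56.50000.

E[X] = 113/2 = 56.50000.


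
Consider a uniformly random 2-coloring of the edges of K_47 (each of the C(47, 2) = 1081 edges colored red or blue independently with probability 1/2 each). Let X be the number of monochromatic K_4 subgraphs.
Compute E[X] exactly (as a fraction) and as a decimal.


Let X = Σ_S X_S over the C(47, 4) = 178365 subsets S of size 4, where X_S = 1 if the K_4 on S is monochromatic.
For a fixed S, the K_4 on S has C(4, 2) = 6 edges. P[all 6 edges red] = (1/2)^6, and likewise for blue, so P[monochromatic] = 2·(1/2)^6 = 2^{1 − 6} = 1/32.
By linearity of expectation: E[X] = C(47, 4) · 2^{1 − 6} = 178365 · 1/32 = 178365/32.
Numerically: E[X] ≈ 5573.90625.

E[X] = C(47,4)·2^(1−C(4,2)) = 178365/32 ≈ 5573.90625.


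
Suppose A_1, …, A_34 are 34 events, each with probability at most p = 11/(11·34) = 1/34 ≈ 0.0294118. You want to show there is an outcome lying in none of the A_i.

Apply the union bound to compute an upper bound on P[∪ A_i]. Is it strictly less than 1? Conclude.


Union bound: P[∪_{i=1}^{34} A_i] ≤ Σ_i P[A_i] ≤ 34·p = 34·(1/34) = 1.
Numerically: 1 ≈ 1.0000000.
Is 1 < 1? NO.
Since the bound 1 is ≥ 1, the union bound is uninformative here; it does NOT by itself certify existence.

34·p = 1 ≈ 1.0000000; existence NOT certified by the union bound.


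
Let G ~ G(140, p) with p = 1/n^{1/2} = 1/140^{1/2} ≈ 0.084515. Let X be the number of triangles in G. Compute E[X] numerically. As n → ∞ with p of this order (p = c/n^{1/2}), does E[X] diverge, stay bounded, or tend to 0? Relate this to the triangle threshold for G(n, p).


Number of potential triangles: C(140, 3) = 447580.
Each occurs with probability p³ ≈ (0.084515)³ ≈ 6.0368161e-04.
By linearity: E[X] = C(140, 3)·p³ ≈ 447580 · 6.0368161e-04 ≈ 270.19582.
Since α = 1/2 < 1, p = c/n^{1/2} ≫ 1/n is above the triangle threshold p ~ 1/n. Asymptotically E[X] ~ (c³/6)·n^{3(1−α)} = (1³/6)·n^{1.5} → ∞; triangles are abundant w.h.p.

E[X] ≈ 270.19582; in regime p = Θ(1/n^{1/2}) E[X] diverges (above the triangle threshold p ~ 1/n).


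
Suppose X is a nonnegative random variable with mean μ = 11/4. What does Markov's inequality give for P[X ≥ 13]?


μ = E[X] = 11/4, a = 13.
Markov: P[X ≥ 13] ≤ μ/a = (11/4)/13 = 11/52.
Numerically: ≈ 0.211538.
(Since a = 13 > μ = 2.750000, the bound 11/52 is < 1 and informative.)

P[X ≥ 13] ≤ 11/52 ≈ 0.211538.


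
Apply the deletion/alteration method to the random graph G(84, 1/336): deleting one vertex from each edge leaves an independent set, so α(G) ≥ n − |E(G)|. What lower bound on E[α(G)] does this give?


E[|E(G)|] = C(84, 2)·p = 3486 · (1/336) = 83/8.
E[α(G)] ≥ n − E[|E(G)|] = 84 − 83/8 = 589/8.
Numerically: ≈ 73.6250.
(This is only a lower bound; the true E[α(G)] may be larger.)

E[α(G)] ≥ 589/8 ≈ 73.6250.


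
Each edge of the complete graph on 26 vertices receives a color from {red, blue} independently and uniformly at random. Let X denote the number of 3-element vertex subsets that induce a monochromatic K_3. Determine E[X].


Let X = Σ_S X_S over the C(26, 3) = 2600 subsets S of size 3, where X_S = 1 if the K_3 on S is monochromatic.
For a fixed S, the K_3 on S has C(3, 2) = 3 edges. P[all 3 edges red] = (1/2)^3, and likewise for blue, so P[monochromatic] = 2·(1/2)^3 = 2^{1 − 3} = 1/4.
By linearity: E[X] = C(26, 3) · 2^{1 − 3} = 2600 · 1/4 = 650.
Numerically: E[X] ≈ 650.000000.

E[X] = C(26,3)·2^(1−C(3,2)) = 650 ≈ 650.000000.


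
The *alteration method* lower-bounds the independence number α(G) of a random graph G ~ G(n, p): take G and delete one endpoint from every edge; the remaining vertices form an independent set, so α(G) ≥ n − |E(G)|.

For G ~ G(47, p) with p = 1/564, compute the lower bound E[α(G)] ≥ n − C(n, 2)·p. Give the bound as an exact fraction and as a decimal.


E[|E(G)|] = C(47, 2)·p = 1081 · (1/564) = 23/12.
E[α(G)] ≥ n − E[|E(G)|] = 47 − 23/12 = 541/12.
Numerically: ≈ 45.083333.
(This is only a lower bound; the true E[α(G)] may be larger.)

E[α(G)] ≥ 541/12 ≈ 45.083333.


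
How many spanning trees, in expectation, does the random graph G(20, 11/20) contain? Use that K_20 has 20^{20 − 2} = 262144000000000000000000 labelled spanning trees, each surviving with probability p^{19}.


K_20 has 20^{20 − 2} = 262144000000000000000000 labelled spanning trees.
For each such spanning tree H, let X_H = 1 if all 19 edges of H are present in G. Then P[X_H = 1] = p^{19} = (11/20)^{19} = 61159090448414546291/5242880000000000000000000.
By linearity of expectation: E[X] = Σ_H E[X_H] = 262144000000000000000000 · p^{19} = 262144000000000000000000 · 61159090448414546291/5242880000000000000000000 = 61159090448414546291/20.
Numerically: E[X] ≈ 3.058e+18.

E[X] = 262144000000000000000000 · (11/20)^{19} = 61159090448414546291/20 ≈ 3.058e+18.


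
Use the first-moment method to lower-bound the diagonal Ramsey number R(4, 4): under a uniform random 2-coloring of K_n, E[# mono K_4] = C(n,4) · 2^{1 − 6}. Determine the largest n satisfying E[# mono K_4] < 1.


We need C(n, 4) · 2^{1 − 6} < 1, i.e. C(n, 4) < 2^{6 − 1} = 32.
Check values of n near the boundary:
  n = 4: C(4, 4) = 1; 1 < 32? YES
  n = 5: C(5, 4) = 5; 5 < 32? YES
  n = 6: C(6, 4) = 15; 15 < 32? YES
  n = 7: C(7, 4) = 35; 35 < 32? NO
The largest n with C(n, 4) < 32 is n = 6 (where E[X] = 15/32 ≈ 0.4688). Hence R(4, 4) > 6, i.e. R(4, 4) ≥ 7.

Largest n = 6; hence R(4, 4) > 6.


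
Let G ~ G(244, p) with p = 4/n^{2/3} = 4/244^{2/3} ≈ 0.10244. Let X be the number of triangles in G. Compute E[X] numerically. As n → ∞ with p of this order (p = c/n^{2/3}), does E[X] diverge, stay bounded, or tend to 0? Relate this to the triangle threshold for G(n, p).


Number of potential triangles: C(244, 3) = 2391444.
Each occurs with probability p³ ≈ (0.10244)³ ≈ 1.0749798e-03.
By linearity: E[X] = C(244, 3)·p³ ≈ 2391444 · 1.0749798e-03 ≈ 2570.75410.
Since α = 2/3 < 1, p = c/n^{2/3} ≫ 1/n is above the triangle threshold p ~ 1/n. Asymptotically E[X] ~ (c³/6)·n^{3(1−α)} = (4³/6)·n^{1} → ∞; triangles are abundant w.h.p.

E[X] ≈ 2570.75410; in regime p = Θ(1/n^{2/3}) E[X] diverges (above the triangle threshold p ~ 1/n).


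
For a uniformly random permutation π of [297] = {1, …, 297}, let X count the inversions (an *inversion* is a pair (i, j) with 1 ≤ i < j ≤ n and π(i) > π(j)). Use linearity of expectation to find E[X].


Write X = Σ X_I over the C(297, 2) = 43956 pairs i < j, with X_I the indicator of one inversion.
There are 43956 indicators.
For each fixed pair i < j, the values π(i) and π(j) are two distinct elements of {1, …, 297} in uniformly random order; by symmetry P[π(i) > π(j)] = 1/2.
By linearity: E[X] = 43956 · (1/2) = C(297, 2) · (1/2) = 43956/2 = 21978 ≈ 21978.000000.

E[X] = 21978 = 21978.000000.


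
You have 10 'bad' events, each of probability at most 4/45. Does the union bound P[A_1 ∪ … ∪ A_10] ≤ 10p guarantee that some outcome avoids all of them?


Union bound: P[∪_{i=1}^{10} A_i] ≤ Σ_i P[A_i] ≤ 10·p = 10·(4/45) = 8/9.
Numerically: 8/9 ≈ 0.8888889.
Is 8/9 < 1? YES.
Since P[∪ A_i] ≤ 8/9 < 1, the complement has P[∩ A_i^c] ≥ 1 − 8/9 = 1/9 > 0, so some outcome avoids every A_i.

10·p = 8/9 ≈ 0.8888889; existence CERTIFIED by the union bound.


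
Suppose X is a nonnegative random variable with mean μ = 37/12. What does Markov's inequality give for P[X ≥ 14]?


μ = E[X] = 37/12, a = 14.
Markov: P[X ≥ 14] ≤ μ/a = (37/12)/14 = 37/168.
Numerically: ≈ 0.2202.
(Since a = 14 > μ = 3.0833, the bound 37/168 is < 1 and informative.)

P[X ≥ 14] ≤ 37/168 ≈ 0.2202.


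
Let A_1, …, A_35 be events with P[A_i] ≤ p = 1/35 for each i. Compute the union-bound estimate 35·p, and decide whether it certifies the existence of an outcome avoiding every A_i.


Union bound: P[∪_{i=1}^{35} A_i] ≤ Σ_i P[A_i] ≤ 35·p = 35·(1/35) = 1.
Numerically: 1 ≈ 1.0000.
Is 1 < 1? NO.
Since the bound 1 is ≥ 1, the union bound is uninformative here; it does NOT by itself certify existence.

35·p = 1 ≈ 1.0000; existence NOT certified by the union bound.


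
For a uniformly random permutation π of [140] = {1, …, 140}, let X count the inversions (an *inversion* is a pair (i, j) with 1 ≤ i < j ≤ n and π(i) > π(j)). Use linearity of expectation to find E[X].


Write X = Σ X_I over the C(140, 2) = 9730 pairs i < j, with X_I the indicator of one inversion.
There are 9730 indicators.
For each fixed pair i < j, the values π(i) and π(j) are two distinct elements of {1, …, 140} in uniformly random order; by symmetry P[π(i) > π(j)] = 1/2.
By linearity: E[X] = 9730 · (1/2) = C(140, 2) · (1/2) = 9730/2 = 4865 ≈ 4865.000000.

E[X] = 4865 = 4865.000000.


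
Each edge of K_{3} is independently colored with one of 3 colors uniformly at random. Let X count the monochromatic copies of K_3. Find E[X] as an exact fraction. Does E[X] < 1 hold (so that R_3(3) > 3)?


E[X] = C(3, 3) · 3^{1 − 3} = 1 · 3^{−2} = 1/9.
As a reduced fraction: E[X] = 1/9 ≈ 0.11111.
Is E[X] < 1? YES.
Since E[X] < 1, there exists a 3-coloring of K_{3} with no monochromatic K_3; hence R_3(3) > 3.

E[X] = 1/9 ≈ 0.11111; E[X] < 1, so R_3(3) > 3.


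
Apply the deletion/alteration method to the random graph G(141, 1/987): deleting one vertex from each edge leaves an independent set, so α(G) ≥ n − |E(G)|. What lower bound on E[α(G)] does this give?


E[|E(G)|] = C(141, 2)·p = 9870 · (1/987) = 10.
E[α(G)] ≥ n − E[|E(G)|] = 141 − 10 = 131.
Numerically: ≈ 131.00000.
(This is only a lower bound; the true E[α(G)] may be larger.)

E[α(G)] ≥ 131 ≈ 131.00000.


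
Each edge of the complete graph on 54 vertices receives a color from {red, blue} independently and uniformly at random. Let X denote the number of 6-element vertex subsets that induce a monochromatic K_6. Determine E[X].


Let X = Σ_S X_S over the C(54, 6) = 25827165 subsets S of size 6, where X_S = 1 if the K_6 on S is monochromatic.
For a fixed S, the K_6 on S has C(6, 2) = 15 edges. P[all 15 edges red] = (1/2)^15, and likewise for blue, so P[monochromatic] = 2·(1/2)^15 = 2^{1 − 15} = 1/16384.
Summing: E[X] = C(54, 6) · 2^{1 − 15} = 25827165 · 1/16384 = 25827165/16384.
Numerically: E[X] ≈ 1576.3651.

E[X] = C(54,6)·2^(1−C(6,2)) = 25827165/16384 ≈ 1576.3651.


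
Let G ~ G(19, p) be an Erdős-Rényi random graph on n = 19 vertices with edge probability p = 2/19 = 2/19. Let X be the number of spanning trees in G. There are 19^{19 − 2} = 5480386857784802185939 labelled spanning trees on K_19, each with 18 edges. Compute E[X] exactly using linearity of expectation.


K_19 has 19^{19 − 2} = 5480386857784802185939 labelled spanning trees.
For each such spanning tree H, let X_H = 1 if all 18 edges of H are present in G. Then P[X_H = 1] = p^{18} = (2/19)^{18} = 262144/104127350297911241532841.
By linearity: E[X] = Σ_H E[X_H] = 5480386857784802185939 · p^{18} = 5480386857784802185939 · 262144/104127350297911241532841 = 262144/19.
Numerically: E[X] ≈ 1.38e+04.

E[X] = 5480386857784802185939 · (2/19)^{18} = 262144/19 ≈ 1.38e+04.


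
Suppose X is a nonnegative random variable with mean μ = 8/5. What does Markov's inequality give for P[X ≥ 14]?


μ = E[X] = 8/5, a = 14.
Markov: P[X ≥ 14] ≤ μ/a = (8/5)/14 = 4/35.
Numerically: ≈ 0.114286.
(Since a = 14 > μ = 1.600000, the bound 4/35 is < 1 and informative.)

P[X ≥ 14] ≤ 4/35 ≈ 0.114286.


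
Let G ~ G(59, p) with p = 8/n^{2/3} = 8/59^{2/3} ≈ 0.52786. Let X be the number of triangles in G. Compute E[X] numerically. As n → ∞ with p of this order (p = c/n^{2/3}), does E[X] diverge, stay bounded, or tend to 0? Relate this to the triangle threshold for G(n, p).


Number of potential triangles: C(59, 3) = 32509.
Each occurs with probability p³ ≈ (0.52786)³ ≈ 1.4708417e-01.
By linearity: E[X] = C(59, 3)·p³ ≈ 32509 · 1.4708417e-01 ≈ 4781.55932.
Since α = 2/3 < 1, p = c/n^{2/3} ≫ 1/n is above the triangle threshold p ~ 1/n. Asymptotically E[X] ~ (c³/6)·n^{3(1−α)} = (8³/6)·n^{1} → ∞; triangles are abundant w.h.p.

E[X] ≈ 4781.55932; in regime p = Θ(1/n^{2/3}) E[X] diverges (above the triangle threshold p ~ 1/n).


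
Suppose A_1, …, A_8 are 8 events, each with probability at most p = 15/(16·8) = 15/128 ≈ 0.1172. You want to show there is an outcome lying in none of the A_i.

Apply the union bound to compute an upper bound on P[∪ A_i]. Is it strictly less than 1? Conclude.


Union bound: P[∪_{i=1}^{8} A_i] ≤ Σ_i P[A_i] ≤ 8·p = 8·(15/128) = 15/16.
Numerically: 15/16 ≈ 0.9375.
Is 15/16 < 1? YES.
Since P[∪ A_i] ≤ 15/16 < 1, the complement has P[∩ A_i^c] ≥ 1 − 15/16 = 1/16 > 0, so some outcome avoids every A_i.

8·p = 15/16 ≈ 0.9375; existence CERTIFIED by the union bound.


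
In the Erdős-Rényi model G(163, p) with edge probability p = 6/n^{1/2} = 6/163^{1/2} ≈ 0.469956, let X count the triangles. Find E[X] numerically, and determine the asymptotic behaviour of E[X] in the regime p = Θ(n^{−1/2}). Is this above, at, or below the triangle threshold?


Number of potential triangles: C(163, 3) = 708561.
Each occurs with probability p³ ≈ (0.469956)³ ≈ 1.03794023e-01.
By linearity: E[X] = C(163, 3)·p³ ≈ 708561 · 1.03794023e-01 ≈ 73544.396604.
Since α = 1/2 < 1, p = c/n^{1/2} ≫ 1/n is above the triangle threshold p ~ 1/n. Asymptotically E[X] ~ (c³/6)·n^{3(1−α)} = (6³/6)·n^{1.5} → ∞; triangles are abundant w.h.p.

E[X] ≈ 73544.396604; in regime p = Θ(1/n^{1/2}) E[X] diverges (above the triangle threshold p ~ 1/n).


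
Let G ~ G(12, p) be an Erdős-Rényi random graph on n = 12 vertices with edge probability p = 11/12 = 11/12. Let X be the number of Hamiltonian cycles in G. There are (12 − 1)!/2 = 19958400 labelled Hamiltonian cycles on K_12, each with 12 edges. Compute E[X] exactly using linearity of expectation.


K_12 has (12 − 1)!/2 = 19958400 labelled Hamiltonian cycles.
For each such Hamiltonian cycle H, let X_H = 1 if all 12 edges of H are present in G. Then P[X_H = 1] = p^{12} = (11/12)^{12} = 3138428376721/8916100448256.
By linearity: E[X] = Σ_H E[X_H] = 19958400 · p^{12} = 19958400 · 3138428376721/8916100448256 = 6041474625187925/859963392.
Numerically: E[X] ≈ 7.0253e+06.

E[X] = 19958400 · (11/12)^{12} = 6041474625187925/859963392 ≈ 7.0253e+06.


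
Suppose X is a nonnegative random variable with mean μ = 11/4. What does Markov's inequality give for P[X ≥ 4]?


μ = E[X] = 11/4, a = 4.
Markov: P[X ≥ 4] ≤ μ/a = (11/4)/4 = 11/16.
Numerically: ≈ 0.687500.
(Since a = 4 > μ = 2.750000, the bound 11/16 is < 1 and informative.)

P[X ≥ 4] ≤ 11/16 ≈ 0.687500.


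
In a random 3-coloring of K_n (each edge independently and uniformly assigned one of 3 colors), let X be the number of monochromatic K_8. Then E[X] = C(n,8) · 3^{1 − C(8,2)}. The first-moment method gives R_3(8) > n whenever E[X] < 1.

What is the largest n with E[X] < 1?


We need C(n, 8) · 3^{1 − 28} < 1, i.e. C(n, 8) < 3^{28 − 1} = 7625597484987.
Check values of n near the boundary:
  n = 154: C(154, 8) = 6521818990995; 6521818990995 < 7625597484987? YES
  n = 155: C(155, 8) = 6876747915675; 6876747915675 < 7625597484987? YES
  n = 156: C(156, 8) = 7248464019225; 7248464019225 < 7625597484987? YES
  n = 157: C(157, 8) = 7637643295425; 7637643295425 < 7625597484987? NO
  n = 158: C(158, 8) = 8044984271181; 8044984271181 < 7625597484987? NO
  n = 159: C(159, 8) = 8471208603429; 8471208603429 < 7625597484987? NO
The largest n with C(n, 8) < 7625597484987 is n = 156 (where E[X] = 805384891025/847288609443 ≈ 0.951). Hence R_3(8) > 156, i.e. R_3(8) ≥ 157.

Largest n = 156; hence R_3(8) > 156.


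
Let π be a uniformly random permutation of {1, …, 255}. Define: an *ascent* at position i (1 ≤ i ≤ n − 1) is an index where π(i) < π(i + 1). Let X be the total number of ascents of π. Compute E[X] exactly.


Write X = Σ X_I over i = 1, …, 254, with X_I the indicator of one ascent.
There are 254 indicators.
For each fixed i, the pair (π(i), π(i+1)) is a uniformly random ordered pair of distinct values from {1, …, 255}; by symmetry P[π(i) < π(i+1)] = 1/2.
By linearity: E[X] = 254 · (1/2) = (255 − 1) · (1/2) = 127 ≈ 127.00000.

E[X] = 127 = 127.00000.


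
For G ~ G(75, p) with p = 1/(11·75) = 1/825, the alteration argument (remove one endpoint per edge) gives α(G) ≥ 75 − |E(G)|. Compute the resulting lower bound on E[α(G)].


E[|E(G)|] = C(75, 2)·p = 2775 · (1/825) = 37/11.
E[α(G)] ≥ n − E[|E(G)|] = 75 − 37/11 = 788/11.
Numerically: ≈ 71.6364.
(This is only a lower bound; the true E[α(G)] may be larger.)

E[α(G)] ≥ 788/11 ≈ 71.6364.
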